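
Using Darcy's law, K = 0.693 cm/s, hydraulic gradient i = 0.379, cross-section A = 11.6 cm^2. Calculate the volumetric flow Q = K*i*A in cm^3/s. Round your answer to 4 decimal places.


Step 1: Apply Darcy's law: Q = K * i * A
Step 2: Q = 0.693 * 0.379 * 11.6
Step 3: Q = 3.0467 cm^3/s

3.0467


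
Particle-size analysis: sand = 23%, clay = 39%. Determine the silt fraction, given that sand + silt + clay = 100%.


Step 1: sand + silt + clay = 100%
Step 2: silt = 100 - sand - clay
Step 3: silt = 100 - 23 - 39
Step 4: silt = 38%

38


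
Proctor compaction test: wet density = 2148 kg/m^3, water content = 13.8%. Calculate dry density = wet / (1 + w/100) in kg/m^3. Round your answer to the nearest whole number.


Step 1: Dry density = wet density / (1 + w/100)
Step 2: Dry density = 2148 / (1 + 13.8/100)
Step 3: Dry density = 2148 / 1.138
Step 4: Dry density = 1888 kg/m^3

1888


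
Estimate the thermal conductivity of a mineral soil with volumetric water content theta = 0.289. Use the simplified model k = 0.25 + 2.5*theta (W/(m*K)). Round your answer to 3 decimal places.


Step 1: k = 0.25 + 2.5 * theta
Step 2: k = 0.25 + 2.5 * 0.289
Step 3: k = 0.25 + 0.723
Step 4: k = 0.973 W/(m*K)

0.973


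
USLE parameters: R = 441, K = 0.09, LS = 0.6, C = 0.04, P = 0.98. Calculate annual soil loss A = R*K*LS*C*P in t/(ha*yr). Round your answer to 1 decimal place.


Step 1: A = R * K * LS * C * P
Step 2: R * K = 441 * 0.09 = 39.69
Step 3: (R*K) * LS = 39.69 * 0.6 = 23.814
Step 4: * C * P = 23.814 * 0.04 * 0.98 = 0.9
Step 5: A = 0.9 t/(ha*yr)

0.9


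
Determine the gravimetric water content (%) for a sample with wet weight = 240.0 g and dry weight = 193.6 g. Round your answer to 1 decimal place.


Step 1: Water mass = wet - dry = 240.0 - 193.6 = 46.4 g
Step 2: w = 100 * water mass / dry mass
Step 3: w = 100 * 46.4 / 193.6 = 24.0%

24.0


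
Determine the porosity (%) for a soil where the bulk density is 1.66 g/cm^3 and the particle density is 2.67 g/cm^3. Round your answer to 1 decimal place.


Step 1: Formula: n = 100 * (1 - BD / PD)
Step 2: n = 100 * (1 - 1.66 / 2.67)
Step 3: n = 100 * (1 - 0.62172)
Step 4: n = 37.8%

37.8


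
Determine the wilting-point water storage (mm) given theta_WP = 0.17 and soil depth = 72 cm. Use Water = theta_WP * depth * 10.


Step 1: Water (mm) = theta_WP * depth * 10
Step 2: Water = 0.17 * 72 * 10
Step 3: Water = 122.4 mm

122.4


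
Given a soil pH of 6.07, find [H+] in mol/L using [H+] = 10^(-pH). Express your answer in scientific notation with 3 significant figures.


Step 1: [H+] = 10^(-pH)
Step 2: [H+] = 10^(-6.07)
Step 3: [H+] = 8.51e-07 mol/L

8.51e-07


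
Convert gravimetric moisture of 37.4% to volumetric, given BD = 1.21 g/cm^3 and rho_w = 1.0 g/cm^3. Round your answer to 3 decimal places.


Step 1: theta = (w / 100) * BD / rho_w
Step 2: theta = (37.4 / 100) * 1.21 / 1.0
Step 3: theta = 0.374 * 1.21
Step 4: theta = 0.453

0.453


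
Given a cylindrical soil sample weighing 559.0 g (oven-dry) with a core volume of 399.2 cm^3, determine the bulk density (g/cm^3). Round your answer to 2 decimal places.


Step 1: Identify the formula: BD = dry mass / volume
Step 2: Substitute values: BD = 559.0 / 399.2
Step 3: BD = 1.4 g/cm^3

1.4


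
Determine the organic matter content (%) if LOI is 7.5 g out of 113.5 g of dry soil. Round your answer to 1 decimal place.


Step 1: OM% = 100 * LOI / sample mass
Step 2: OM = 100 * 7.5 / 113.5
Step 3: OM = 6.6%

6.6


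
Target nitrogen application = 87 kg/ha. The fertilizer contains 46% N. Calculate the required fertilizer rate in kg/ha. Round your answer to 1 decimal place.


Step 1: Fertilizer rate = target N / (N content / 100)
Step 2: Rate = 87 / (46 / 100)
Step 3: Rate = 87 / 0.46
Step 4: Rate = 189.1 kg/ha

189.1


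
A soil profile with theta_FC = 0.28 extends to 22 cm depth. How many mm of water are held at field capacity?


Step 1: Water (mm) = theta_FC * depth (cm) * 10
Step 2: Water = 0.28 * 22 * 10
Step 3: Water = 61.6 mm

61.6


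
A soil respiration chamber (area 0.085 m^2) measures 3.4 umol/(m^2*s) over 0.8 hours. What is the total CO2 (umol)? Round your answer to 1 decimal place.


Step 1: Convert time to seconds: 0.8 hr * 3600 = 2880.0 s
Step 2: Total = flux * area * time_s
Step 3: Total = 3.4 * 0.085 * 2880.0
Step 4: Total = 832.3 umol

832.3


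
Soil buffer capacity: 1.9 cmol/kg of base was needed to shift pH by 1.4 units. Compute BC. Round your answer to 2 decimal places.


Step 1: BC = change in base / change in pH
Step 2: BC = 1.9 / 1.4
Step 3: BC = 1.36 cmol/(kg*pH unit)

1.36


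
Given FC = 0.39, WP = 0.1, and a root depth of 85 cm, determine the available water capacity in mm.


Step 1: Available water = (FC - WP) * depth * 10
Step 2: AW = (0.39 - 0.1) * 85 * 10
Step 3: AW = 0.29 * 85 * 10
Step 4: AW = 246.5 mm

246.5


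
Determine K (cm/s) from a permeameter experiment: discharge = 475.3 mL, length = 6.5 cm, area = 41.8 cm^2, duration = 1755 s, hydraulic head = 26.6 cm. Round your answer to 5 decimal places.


Step 1: K = Q * L / (A * t * h)
Step 2: Numerator = 475.3 * 6.5 = 3089.45
Step 3: Denominator = 41.8 * 1755 * 26.6 = 1951349.4
Step 4: K = 3089.45 / 1951349.4 = 0.00158 cm/s

0.00158


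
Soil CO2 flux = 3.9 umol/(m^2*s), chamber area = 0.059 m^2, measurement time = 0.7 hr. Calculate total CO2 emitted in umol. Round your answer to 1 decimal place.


Step 1: Convert time to seconds: 0.7 hr * 3600 = 2520.0 s
Step 2: Total = flux * area * time_s
Step 3: Total = 3.9 * 0.059 * 2520.0
Step 4: Total = 579.9 umol

579.9


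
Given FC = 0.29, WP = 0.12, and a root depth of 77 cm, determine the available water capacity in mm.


Step 1: Available water = (FC - WP) * depth * 10
Step 2: AW = (0.29 - 0.12) * 77 * 10
Step 3: AW = 0.17 * 77 * 10
Step 4: AW = 130.9 mm

130.9


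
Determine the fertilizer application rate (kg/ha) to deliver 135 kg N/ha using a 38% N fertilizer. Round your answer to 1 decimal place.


Step 1: Fertilizer rate = target N / (N content / 100)
Step 2: Rate = 135 / (38 / 100)
Step 3: Rate = 135 / 0.38
Step 4: Rate = 355.3 kg/ha

355.3


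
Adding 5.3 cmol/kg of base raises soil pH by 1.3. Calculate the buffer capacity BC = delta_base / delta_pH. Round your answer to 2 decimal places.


Step 1: BC = change in base / change in pH
Step 2: BC = 5.3 / 1.3
Step 3: BC = 4.08 cmol/(kg*pH unit)

4.08


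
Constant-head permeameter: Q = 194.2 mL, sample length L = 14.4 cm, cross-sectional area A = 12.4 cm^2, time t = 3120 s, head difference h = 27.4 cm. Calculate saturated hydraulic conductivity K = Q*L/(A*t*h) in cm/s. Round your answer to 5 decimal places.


Step 1: K = Q * L / (A * t * h)
Step 2: Numerator = 194.2 * 14.4 = 2796.48
Step 3: Denominator = 12.4 * 3120 * 27.4 = 1060051.2
Step 4: K = 2796.48 / 1060051.2 = 0.00264 cm/s

0.00264


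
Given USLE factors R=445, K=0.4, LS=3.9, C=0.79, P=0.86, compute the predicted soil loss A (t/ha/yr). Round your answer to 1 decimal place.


Step 1: A = R * K * LS * C * P
Step 2: R * K = 445 * 0.4 = 178.0
Step 3: (R*K) * LS = 178.0 * 3.9 = 694.2
Step 4: * C * P = 694.2 * 0.79 * 0.86 = 471.6
Step 5: A = 471.6 t/(ha*yr)

471.6


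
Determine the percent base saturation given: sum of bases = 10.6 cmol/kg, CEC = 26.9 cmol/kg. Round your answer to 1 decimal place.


Step 1: BS = 100 * (sum of bases) / CEC
Step 2: BS = 100 * 10.6 / 26.9
Step 3: BS = 39.4%

39.4


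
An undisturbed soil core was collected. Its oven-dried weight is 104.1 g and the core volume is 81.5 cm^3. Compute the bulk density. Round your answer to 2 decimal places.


Step 1: Identify the formula: BD = dry mass / volume
Step 2: Substitute values: BD = 104.1 / 81.5
Step 3: BD = 1.28 g/cm^3

1.28


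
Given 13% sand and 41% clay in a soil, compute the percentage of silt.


Step 1: sand + silt + clay = 100%
Step 2: silt = 100 - sand - clay
Step 3: silt = 100 - 13 - 41
Step 4: silt = 46%

46


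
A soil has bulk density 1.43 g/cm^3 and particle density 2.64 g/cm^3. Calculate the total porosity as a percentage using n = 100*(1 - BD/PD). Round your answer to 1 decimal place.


Step 1: Formula: n = 100 * (1 - BD / PD)
Step 2: n = 100 * (1 - 1.43 / 2.64)
Step 3: n = 100 * (1 - 0.54167)
Step 4: n = 45.8%

45.8


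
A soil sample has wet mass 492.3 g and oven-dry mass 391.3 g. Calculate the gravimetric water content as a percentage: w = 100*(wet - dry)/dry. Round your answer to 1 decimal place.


Step 1: Water mass = wet - dry = 492.3 - 391.3 = 101.0 g
Step 2: w = 100 * water mass / dry mass
Step 3: w = 100 * 101.0 / 391.3 = 25.8%

25.8


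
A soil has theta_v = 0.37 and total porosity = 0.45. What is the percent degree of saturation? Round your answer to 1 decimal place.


Step 1: S = 100 * theta_v / n
Step 2: S = 100 * 0.37 / 0.45
Step 3: S = 82.2%

82.2


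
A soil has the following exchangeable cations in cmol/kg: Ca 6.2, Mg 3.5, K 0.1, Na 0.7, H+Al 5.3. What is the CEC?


Step 1: CEC = Ca + Mg + K + Na + (H+Al)
Step 2: CEC = 6.2 + 3.5 + 0.1 + 0.7 + 5.3
Step 3: CEC = 15.8 cmol/kg

15.8


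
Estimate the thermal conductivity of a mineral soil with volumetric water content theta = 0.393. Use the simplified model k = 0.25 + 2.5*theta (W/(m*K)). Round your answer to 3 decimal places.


Step 1: k = 0.25 + 2.5 * theta
Step 2: k = 0.25 + 2.5 * 0.393
Step 3: k = 0.25 + 0.983
Step 4: k = 1.233 W/(m*K)

1.233


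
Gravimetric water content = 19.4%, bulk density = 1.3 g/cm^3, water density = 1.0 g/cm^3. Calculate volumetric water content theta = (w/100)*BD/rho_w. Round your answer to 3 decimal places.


Step 1: theta = (w / 100) * BD / rho_w
Step 2: theta = (19.4 / 100) * 1.3 / 1.0
Step 3: theta = 0.194 * 1.3
Step 4: theta = 0.252

0.252


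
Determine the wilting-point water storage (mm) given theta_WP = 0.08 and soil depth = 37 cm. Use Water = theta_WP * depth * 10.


Step 1: Water (mm) = theta_WP * depth * 10
Step 2: Water = 0.08 * 37 * 10
Step 3: Water = 29.6 mm

29.6


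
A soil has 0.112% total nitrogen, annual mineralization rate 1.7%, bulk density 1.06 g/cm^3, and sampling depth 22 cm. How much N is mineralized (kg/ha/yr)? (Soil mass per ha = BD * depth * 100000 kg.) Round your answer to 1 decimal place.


Step 1: Soil mass per ha = BD * depth * 100000 = 1.06 * 22 * 100000 = 2332000 kg
Step 2: Total N pool = soil mass * N%/100 = 2332000 * 0.112/100 = 2611.84 kg/ha
Step 3: N mineralized = N pool * rate%/100 = 2611.84 * 1.7/100 = 44.4 kg/ha/yr

44.4


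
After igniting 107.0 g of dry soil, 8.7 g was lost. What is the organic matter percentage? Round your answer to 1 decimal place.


Step 1: OM% = 100 * LOI / sample mass
Step 2: OM = 100 * 8.7 / 107.0
Step 3: OM = 8.1%

8.1


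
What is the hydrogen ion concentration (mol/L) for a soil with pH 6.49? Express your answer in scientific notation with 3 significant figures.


Step 1: [H+] = 10^(-pH)
Step 2: [H+] = 10^(-6.49)
Step 3: [H+] = 3.24e-07 mol/L

3.24e-07


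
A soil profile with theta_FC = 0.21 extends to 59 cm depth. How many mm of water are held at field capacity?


Step 1: Water (mm) = theta_FC * depth (cm) * 10
Step 2: Water = 0.21 * 59 * 10
Step 3: Water = 123.9 mm

123.9


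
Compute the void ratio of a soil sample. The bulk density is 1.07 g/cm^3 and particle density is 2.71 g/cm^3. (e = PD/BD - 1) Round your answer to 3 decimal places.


Step 1: e = PD / BD - 1
Step 2: e = 2.71 / 1.07 - 1
Step 3: e = 2.53271 - 1
Step 4: e = 1.533

1.533


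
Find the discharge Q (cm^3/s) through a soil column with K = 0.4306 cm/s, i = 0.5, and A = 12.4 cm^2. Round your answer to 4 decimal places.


Step 1: Apply Darcy's law: Q = K * i * A
Step 2: Q = 0.4306 * 0.5 * 12.4
Step 3: Q = 2.6697 cm^3/s

2.6697


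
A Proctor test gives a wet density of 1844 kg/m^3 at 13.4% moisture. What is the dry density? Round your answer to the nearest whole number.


Step 1: Dry density = wet density / (1 + w/100)
Step 2: Dry density = 1844 / (1 + 13.4/100)
Step 3: Dry density = 1844 / 1.134
Step 4: Dry density = 1626 kg/m^3

1626


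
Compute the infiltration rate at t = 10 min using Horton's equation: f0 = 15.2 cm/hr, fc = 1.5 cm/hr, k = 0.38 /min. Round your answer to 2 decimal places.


Step 1: f = fc + (f0 - fc) * exp(-k * t)
Step 2: exp(-0.38 * 10) = 0.022371
Step 3: f = 1.5 + (15.2 - 1.5) * 0.022371
Step 4: f = 1.5 + 13.7 * 0.022371
Step 5: f = 1.81 cm/hr

1.81


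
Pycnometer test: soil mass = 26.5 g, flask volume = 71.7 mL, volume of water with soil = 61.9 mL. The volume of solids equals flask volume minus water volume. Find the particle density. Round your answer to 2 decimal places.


Step 1: Volume of solids = flask volume - water volume with soil
Step 2: V_solids = 71.7 - 61.9 = 9.8 mL
Step 3: Particle density = mass / V_solids = 26.5 / 9.8 = 2.7 g/cm^3

2.7


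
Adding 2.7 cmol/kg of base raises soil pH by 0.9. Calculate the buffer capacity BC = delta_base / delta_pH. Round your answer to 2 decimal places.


Step 1: BC = change in base / change in pH
Step 2: BC = 2.7 / 0.9
Step 3: BC = 3.0 cmol/(kg*pH unit)

3.0


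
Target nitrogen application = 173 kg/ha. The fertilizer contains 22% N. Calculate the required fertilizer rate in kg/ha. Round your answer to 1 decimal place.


Step 1: Fertilizer rate = target N / (N content / 100)
Step 2: Rate = 173 / (22 / 100)
Step 3: Rate = 173 / 0.22
Step 4: Rate = 786.4 kg/ha

786.4


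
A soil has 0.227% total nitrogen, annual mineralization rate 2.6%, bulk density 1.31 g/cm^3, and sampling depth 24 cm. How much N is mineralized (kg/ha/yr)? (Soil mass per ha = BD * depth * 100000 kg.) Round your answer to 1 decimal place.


Step 1: Soil mass per ha = BD * depth * 100000 = 1.31 * 24 * 100000 = 3144000 kg
Step 2: Total N pool = soil mass * N%/100 = 3144000 * 0.227/100 = 7136.88 kg/ha
Step 3: N mineralized = N pool * rate%/100 = 7136.88 * 2.6/100 = 185.6 kg/ha/yr

185.6


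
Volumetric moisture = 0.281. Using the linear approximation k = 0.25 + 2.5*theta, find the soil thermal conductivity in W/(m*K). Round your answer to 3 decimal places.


Step 1: k = 0.25 + 2.5 * theta
Step 2: k = 0.25 + 2.5 * 0.281
Step 3: k = 0.25 + 0.703
Step 4: k = 0.953 W/(m*K)

0.953


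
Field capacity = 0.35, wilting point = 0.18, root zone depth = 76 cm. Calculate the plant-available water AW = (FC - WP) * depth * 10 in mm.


Step 1: Available water = (FC - WP) * depth * 10
Step 2: AW = (0.35 - 0.18) * 76 * 10
Step 3: AW = 0.17 * 76 * 10
Step 4: AW = 129.2 mm

129.2


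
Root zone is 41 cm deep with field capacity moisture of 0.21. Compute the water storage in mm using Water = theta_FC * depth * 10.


Step 1: Water (mm) = theta_FC * depth (cm) * 10
Step 2: Water = 0.21 * 41 * 10
Step 3: Water = 86.1 mm

86.1


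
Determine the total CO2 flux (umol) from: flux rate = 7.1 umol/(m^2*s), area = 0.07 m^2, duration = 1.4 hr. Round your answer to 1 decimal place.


Step 1: Convert time to seconds: 1.4 hr * 3600 = 5040.0 s
Step 2: Total = flux * area * time_s
Step 3: Total = 7.1 * 0.07 * 5040.0
Step 4: Total = 2504.9 umol

2504.9


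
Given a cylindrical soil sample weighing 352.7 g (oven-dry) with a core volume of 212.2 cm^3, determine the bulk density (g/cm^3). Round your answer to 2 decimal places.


Step 1: Identify the formula: BD = dry mass / volume
Step 2: Substitute values: BD = 352.7 / 212.2
Step 3: BD = 1.66 g/cm^3

1.66


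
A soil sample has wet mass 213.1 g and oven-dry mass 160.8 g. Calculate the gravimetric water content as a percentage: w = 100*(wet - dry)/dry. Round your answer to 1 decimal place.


Step 1: Water mass = wet - dry = 213.1 - 160.8 = 52.3 g
Step 2: w = 100 * water mass / dry mass
Step 3: w = 100 * 52.3 / 160.8 = 32.5%

32.5


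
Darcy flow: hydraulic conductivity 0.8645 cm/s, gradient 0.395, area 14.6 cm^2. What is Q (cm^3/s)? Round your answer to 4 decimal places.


Step 1: Apply Darcy's law: Q = K * i * A
Step 2: Q = 0.8645 * 0.395 * 14.6
Step 3: Q = 4.9856 cm^3/s

4.9856


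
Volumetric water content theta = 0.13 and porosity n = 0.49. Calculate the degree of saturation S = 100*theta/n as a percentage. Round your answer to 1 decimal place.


Step 1: S = 100 * theta_v / n
Step 2: S = 100 * 0.13 / 0.49
Step 3: S = 26.5%

26.5


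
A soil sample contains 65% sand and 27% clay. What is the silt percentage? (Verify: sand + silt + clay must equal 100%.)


Step 1: sand + silt + clay = 100%
Step 2: silt = 100 - sand - clay
Step 3: silt = 100 - 65 - 27
Step 4: silt = 8%

8


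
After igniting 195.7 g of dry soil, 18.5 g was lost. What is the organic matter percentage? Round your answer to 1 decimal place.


Step 1: OM% = 100 * LOI / sample mass
Step 2: OM = 100 * 18.5 / 195.7
Step 3: OM = 9.5%

9.5


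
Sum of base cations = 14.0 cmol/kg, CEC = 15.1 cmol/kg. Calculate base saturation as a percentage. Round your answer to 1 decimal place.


Step 1: BS = 100 * (sum of bases) / CEC
Step 2: BS = 100 * 14.0 / 15.1
Step 3: BS = 92.7%

92.7


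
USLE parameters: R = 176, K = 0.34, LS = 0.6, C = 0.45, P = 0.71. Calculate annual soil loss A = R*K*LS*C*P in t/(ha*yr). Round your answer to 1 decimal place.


Step 1: A = R * K * LS * C * P
Step 2: R * K = 176 * 0.34 = 59.84
Step 3: (R*K) * LS = 59.84 * 0.6 = 35.904
Step 4: * C * P = 35.904 * 0.45 * 0.71 = 11.5
Step 5: A = 11.5 t/(ha*yr)

11.5


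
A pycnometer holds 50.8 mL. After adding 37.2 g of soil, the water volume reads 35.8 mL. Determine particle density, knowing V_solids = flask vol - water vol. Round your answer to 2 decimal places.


Step 1: Volume of solids = flask volume - water volume with soil
Step 2: V_solids = 50.8 - 35.8 = 15.0 mL
Step 3: Particle density = mass / V_solids = 37.2 / 15.0 = 2.48 g/cm^3

2.48


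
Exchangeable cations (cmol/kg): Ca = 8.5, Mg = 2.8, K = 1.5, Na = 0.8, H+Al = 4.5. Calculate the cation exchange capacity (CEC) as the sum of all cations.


Step 1: CEC = Ca + Mg + K + Na + (H+Al)
Step 2: CEC = 8.5 + 2.8 + 1.5 + 0.8 + 4.5
Step 3: CEC = 18.1 cmol/kg

18.1


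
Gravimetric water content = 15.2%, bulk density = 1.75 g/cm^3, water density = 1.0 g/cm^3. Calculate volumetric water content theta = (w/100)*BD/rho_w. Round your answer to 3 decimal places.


Step 1: theta = (w / 100) * BD / rho_w
Step 2: theta = (15.2 / 100) * 1.75 / 1.0
Step 3: theta = 0.152 * 1.75
Step 4: theta = 0.266

0.266


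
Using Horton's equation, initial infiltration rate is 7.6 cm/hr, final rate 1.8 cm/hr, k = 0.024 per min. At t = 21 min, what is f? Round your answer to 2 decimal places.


Step 1: f = fc + (f0 - fc) * exp(-k * t)
Step 2: exp(-0.024 * 21) = 0.604109
Step 3: f = 1.8 + (7.6 - 1.8) * 0.604109
Step 4: f = 1.8 + 5.8 * 0.604109
Step 5: f = 5.3 cm/hr

5.3


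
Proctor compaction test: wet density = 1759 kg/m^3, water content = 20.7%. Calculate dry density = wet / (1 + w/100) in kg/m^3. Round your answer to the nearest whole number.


Step 1: Dry density = wet density / (1 + w/100)
Step 2: Dry density = 1759 / (1 + 20.7/100)
Step 3: Dry density = 1759 / 1.207
Step 4: Dry density = 1457 kg/m^3

1457


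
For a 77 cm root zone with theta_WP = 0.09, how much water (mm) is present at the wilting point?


Step 1: Water (mm) = theta_WP * depth * 10
Step 2: Water = 0.09 * 77 * 10
Step 3: Water = 69.3 mm

69.3


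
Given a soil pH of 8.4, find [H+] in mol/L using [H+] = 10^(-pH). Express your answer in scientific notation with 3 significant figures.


Step 1: [H+] = 10^(-pH)
Step 2: [H+] = 10^(-8.4)
Step 3: [H+] = 3.98e-09 mol/L

3.98e-09


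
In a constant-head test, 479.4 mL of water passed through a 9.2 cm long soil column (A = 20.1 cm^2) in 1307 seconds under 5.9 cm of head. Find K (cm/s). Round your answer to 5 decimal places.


Step 1: K = Q * L / (A * t * h)
Step 2: Numerator = 479.4 * 9.2 = 4410.48
Step 3: Denominator = 20.1 * 1307 * 5.9 = 154997.13
Step 4: K = 4410.48 / 154997.13 = 0.02846 cm/s

0.02846


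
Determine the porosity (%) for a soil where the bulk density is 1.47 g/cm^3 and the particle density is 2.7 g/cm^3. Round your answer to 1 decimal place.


Step 1: Formula: n = 100 * (1 - BD / PD)
Step 2: n = 100 * (1 - 1.47 / 2.7)
Step 3: n = 100 * (1 - 0.54444)
Step 4: n = 45.6%

45.6


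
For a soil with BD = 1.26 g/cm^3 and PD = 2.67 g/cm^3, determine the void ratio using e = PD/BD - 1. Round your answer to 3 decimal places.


Step 1: e = PD / BD - 1
Step 2: e = 2.67 / 1.26 - 1
Step 3: e = 2.11905 - 1
Step 4: e = 1.119

1.119


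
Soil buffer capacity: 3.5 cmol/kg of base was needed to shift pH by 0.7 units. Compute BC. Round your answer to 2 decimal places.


Step 1: BC = change in base / change in pH
Step 2: BC = 3.5 / 0.7
Step 3: BC = 5.0 cmol/(kg*pH unit)

5.0


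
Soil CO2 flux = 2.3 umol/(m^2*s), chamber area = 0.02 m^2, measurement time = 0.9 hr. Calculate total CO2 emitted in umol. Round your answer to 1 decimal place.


Step 1: Convert time to seconds: 0.9 hr * 3600 = 3240.0 s
Step 2: Total = flux * area * time_s
Step 3: Total = 2.3 * 0.02 * 3240.0
Step 4: Total = 149.0 umol

149.0


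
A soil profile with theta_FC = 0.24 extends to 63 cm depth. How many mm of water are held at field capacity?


Step 1: Water (mm) = theta_FC * depth (cm) * 10
Step 2: Water = 0.24 * 63 * 10
Step 3: Water = 151.2 mm

151.2


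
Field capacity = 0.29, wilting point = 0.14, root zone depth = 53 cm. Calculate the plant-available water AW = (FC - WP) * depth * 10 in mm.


Step 1: Available water = (FC - WP) * depth * 10
Step 2: AW = (0.29 - 0.14) * 53 * 10
Step 3: AW = 0.15 * 53 * 10
Step 4: AW = 79.5 mm

79.5


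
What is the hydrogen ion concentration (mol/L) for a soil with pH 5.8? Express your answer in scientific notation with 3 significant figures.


Step 1: [H+] = 10^(-pH)
Step 2: [H+] = 10^(-5.8)
Step 3: [H+] = 1.58e-06 mol/L

1.58e-06


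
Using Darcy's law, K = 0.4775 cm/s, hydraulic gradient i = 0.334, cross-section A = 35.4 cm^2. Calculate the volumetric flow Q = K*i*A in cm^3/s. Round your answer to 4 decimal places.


Step 1: Apply Darcy's law: Q = K * i * A
Step 2: Q = 0.4775 * 0.334 * 35.4
Step 3: Q = 5.6458 cm^3/s

5.6458


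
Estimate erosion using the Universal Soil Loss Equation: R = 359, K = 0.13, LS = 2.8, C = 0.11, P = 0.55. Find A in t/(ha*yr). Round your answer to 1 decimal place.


Step 1: A = R * K * LS * C * P
Step 2: R * K = 359 * 0.13 = 46.67
Step 3: (R*K) * LS = 46.67 * 2.8 = 130.676
Step 4: * C * P = 130.676 * 0.11 * 0.55 = 7.9
Step 5: A = 7.9 t/(ha*yr)

7.9


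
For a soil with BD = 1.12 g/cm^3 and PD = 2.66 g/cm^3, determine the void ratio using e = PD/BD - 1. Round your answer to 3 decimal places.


Step 1: e = PD / BD - 1
Step 2: e = 2.66 / 1.12 - 1
Step 3: e = 2.375 - 1
Step 4: e = 1.375

1.375


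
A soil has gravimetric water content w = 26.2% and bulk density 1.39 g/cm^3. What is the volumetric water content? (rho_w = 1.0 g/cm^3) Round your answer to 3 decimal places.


Step 1: theta = (w / 100) * BD / rho_w
Step 2: theta = (26.2 / 100) * 1.39 / 1.0
Step 3: theta = 0.262 * 1.39
Step 4: theta = 0.364

0.364


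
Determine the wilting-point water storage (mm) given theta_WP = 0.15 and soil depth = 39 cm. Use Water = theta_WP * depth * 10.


Step 1: Water (mm) = theta_WP * depth * 10
Step 2: Water = 0.15 * 39 * 10
Step 3: Water = 58.5 mm

58.5


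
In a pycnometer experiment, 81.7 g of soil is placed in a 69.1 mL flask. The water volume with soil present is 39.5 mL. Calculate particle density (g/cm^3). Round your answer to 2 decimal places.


Step 1: Volume of solids = flask volume - water volume with soil
Step 2: V_solids = 69.1 - 39.5 = 29.6 mL
Step 3: Particle density = mass / V_solids = 81.7 / 29.6 = 2.76 g/cm^3

2.76


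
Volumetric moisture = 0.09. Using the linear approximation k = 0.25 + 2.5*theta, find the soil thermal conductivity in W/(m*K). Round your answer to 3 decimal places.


Step 1: k = 0.25 + 2.5 * theta
Step 2: k = 0.25 + 2.5 * 0.09
Step 3: k = 0.25 + 0.225
Step 4: k = 0.475 W/(m*K)

0.475


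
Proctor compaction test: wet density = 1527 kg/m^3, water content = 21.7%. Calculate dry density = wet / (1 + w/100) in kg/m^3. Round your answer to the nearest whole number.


Step 1: Dry density = wet density / (1 + w/100)
Step 2: Dry density = 1527 / (1 + 21.7/100)
Step 3: Dry density = 1527 / 1.217
Step 4: Dry density = 1255 kg/m^3

1255


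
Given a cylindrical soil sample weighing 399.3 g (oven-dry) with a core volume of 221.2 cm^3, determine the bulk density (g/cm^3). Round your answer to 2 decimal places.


Step 1: Identify the formula: BD = dry mass / volume
Step 2: Substitute values: BD = 399.3 / 221.2
Step 3: BD = 1.81 g/cm^3

1.81


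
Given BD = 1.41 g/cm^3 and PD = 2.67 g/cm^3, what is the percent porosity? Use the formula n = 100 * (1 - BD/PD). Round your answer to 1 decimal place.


Step 1: Formula: n = 100 * (1 - BD / PD)
Step 2: n = 100 * (1 - 1.41 / 2.67)
Step 3: n = 100 * (1 - 0.52809)
Step 4: n = 47.2%

47.2


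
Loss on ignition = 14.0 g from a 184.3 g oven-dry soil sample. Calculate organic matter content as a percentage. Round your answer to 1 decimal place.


Step 1: OM% = 100 * LOI / sample mass
Step 2: OM = 100 * 14.0 / 184.3
Step 3: OM = 7.6%

7.6


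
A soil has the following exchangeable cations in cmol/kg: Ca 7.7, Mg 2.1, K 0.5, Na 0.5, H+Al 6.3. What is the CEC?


Step 1: CEC = Ca + Mg + K + Na + (H+Al)
Step 2: CEC = 7.7 + 2.1 + 0.5 + 0.5 + 6.3
Step 3: CEC = 17.1 cmol/kg

17.1


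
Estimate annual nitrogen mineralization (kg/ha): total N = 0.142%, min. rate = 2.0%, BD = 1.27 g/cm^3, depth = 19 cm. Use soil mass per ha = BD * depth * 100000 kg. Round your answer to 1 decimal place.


Step 1: Soil mass per ha = BD * depth * 100000 = 1.27 * 19 * 100000 = 2413000 kg
Step 2: Total N pool = soil mass * N%/100 = 2413000 * 0.142/100 = 3426.46 kg/ha
Step 3: N mineralized = N pool * rate%/100 = 3426.46 * 2.0/100 = 68.5 kg/ha/yr

68.5


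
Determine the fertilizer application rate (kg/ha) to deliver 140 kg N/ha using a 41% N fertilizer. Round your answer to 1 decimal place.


Step 1: Fertilizer rate = target N / (N content / 100)
Step 2: Rate = 140 / (41 / 100)
Step 3: Rate = 140 / 0.41
Step 4: Rate = 341.5 kg/ha

341.5


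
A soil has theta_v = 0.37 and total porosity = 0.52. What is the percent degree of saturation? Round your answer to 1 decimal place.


Step 1: S = 100 * theta_v / n
Step 2: S = 100 * 0.37 / 0.52
Step 3: S = 71.2%

71.2


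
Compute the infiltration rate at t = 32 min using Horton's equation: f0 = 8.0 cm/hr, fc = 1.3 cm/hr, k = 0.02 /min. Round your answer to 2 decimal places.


Step 1: f = fc + (f0 - fc) * exp(-k * t)
Step 2: exp(-0.02 * 32) = 0.527292
Step 3: f = 1.3 + (8.0 - 1.3) * 0.527292
Step 4: f = 1.3 + 6.7 * 0.527292
Step 5: f = 4.83 cm/hr

4.83


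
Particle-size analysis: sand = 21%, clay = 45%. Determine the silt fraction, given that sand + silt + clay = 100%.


Step 1: sand + silt + clay = 100%
Step 2: silt = 100 - sand - clay
Step 3: silt = 100 - 21 - 45
Step 4: silt = 34%

34


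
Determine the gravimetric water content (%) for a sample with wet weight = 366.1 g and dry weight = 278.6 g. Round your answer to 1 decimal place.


Step 1: Water mass = wet - dry = 366.1 - 278.6 = 87.5 g
Step 2: w = 100 * water mass / dry mass
Step 3: w = 100 * 87.5 / 278.6 = 31.4%

31.4


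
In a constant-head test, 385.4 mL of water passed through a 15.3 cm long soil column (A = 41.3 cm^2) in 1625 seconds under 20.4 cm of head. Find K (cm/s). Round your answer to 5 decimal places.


Step 1: K = Q * L / (A * t * h)
Step 2: Numerator = 385.4 * 15.3 = 5896.62
Step 3: Denominator = 41.3 * 1625 * 20.4 = 1369095.0
Step 4: K = 5896.62 / 1369095.0 = 0.00431 cm/s

0.00431


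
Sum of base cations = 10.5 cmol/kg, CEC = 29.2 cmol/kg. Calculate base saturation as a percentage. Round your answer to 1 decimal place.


Step 1: BS = 100 * (sum of bases) / CEC
Step 2: BS = 100 * 10.5 / 29.2
Step 3: BS = 36.0%

36.0


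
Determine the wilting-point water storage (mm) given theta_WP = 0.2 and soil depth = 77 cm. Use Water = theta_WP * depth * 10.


Step 1: Water (mm) = theta_WP * depth * 10
Step 2: Water = 0.2 * 77 * 10
Step 3: Water = 154.0 mm

154.0


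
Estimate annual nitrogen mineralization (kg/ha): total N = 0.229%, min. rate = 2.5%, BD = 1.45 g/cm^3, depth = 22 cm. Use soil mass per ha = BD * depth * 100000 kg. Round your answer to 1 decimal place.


Step 1: Soil mass per ha = BD * depth * 100000 = 1.45 * 22 * 100000 = 3190000 kg
Step 2: Total N pool = soil mass * N%/100 = 3190000 * 0.229/100 = 7305.1 kg/ha
Step 3: N mineralized = N pool * rate%/100 = 7305.1 * 2.5/100 = 182.6 kg/ha/yr

182.6


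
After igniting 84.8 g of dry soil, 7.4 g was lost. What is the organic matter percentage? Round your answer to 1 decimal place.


Step 1: OM% = 100 * LOI / sample mass
Step 2: OM = 100 * 7.4 / 84.8
Step 3: OM = 8.7%

8.7


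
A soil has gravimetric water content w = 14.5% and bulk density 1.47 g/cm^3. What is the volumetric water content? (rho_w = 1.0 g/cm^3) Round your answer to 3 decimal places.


Step 1: theta = (w / 100) * BD / rho_w
Step 2: theta = (14.5 / 100) * 1.47 / 1.0
Step 3: theta = 0.145 * 1.47
Step 4: theta = 0.213

0.213


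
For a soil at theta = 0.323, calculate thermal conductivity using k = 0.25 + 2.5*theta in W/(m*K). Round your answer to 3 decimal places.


Step 1: k = 0.25 + 2.5 * theta
Step 2: k = 0.25 + 2.5 * 0.323
Step 3: k = 0.25 + 0.808
Step 4: k = 1.058 W/(m*K)

1.058


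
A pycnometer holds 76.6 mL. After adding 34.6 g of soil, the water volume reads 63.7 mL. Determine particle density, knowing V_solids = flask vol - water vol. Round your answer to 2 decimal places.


Step 1: Volume of solids = flask volume - water volume with soil
Step 2: V_solids = 76.6 - 63.7 = 12.9 mL
Step 3: Particle density = mass / V_solids = 34.6 / 12.9 = 2.68 g/cm^3

2.68


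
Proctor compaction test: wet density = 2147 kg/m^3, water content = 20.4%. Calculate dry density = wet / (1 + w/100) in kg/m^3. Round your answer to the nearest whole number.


Step 1: Dry density = wet density / (1 + w/100)
Step 2: Dry density = 2147 / (1 + 20.4/100)
Step 3: Dry density = 2147 / 1.204
Step 4: Dry density = 1783 kg/m^3

1783


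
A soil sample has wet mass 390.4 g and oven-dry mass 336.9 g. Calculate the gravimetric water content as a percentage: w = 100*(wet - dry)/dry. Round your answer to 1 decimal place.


Step 1: Water mass = wet - dry = 390.4 - 336.9 = 53.5 g
Step 2: w = 100 * water mass / dry mass
Step 3: w = 100 * 53.5 / 336.9 = 15.9%

15.9


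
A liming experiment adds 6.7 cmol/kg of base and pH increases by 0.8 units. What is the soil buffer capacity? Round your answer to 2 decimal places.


Step 1: BC = change in base / change in pH
Step 2: BC = 6.7 / 0.8
Step 3: BC = 8.38 cmol/(kg*pH unit)

8.38


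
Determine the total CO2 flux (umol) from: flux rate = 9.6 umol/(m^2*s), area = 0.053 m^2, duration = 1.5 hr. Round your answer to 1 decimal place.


Step 1: Convert time to seconds: 1.5 hr * 3600 = 5400.0 s
Step 2: Total = flux * area * time_s
Step 3: Total = 9.6 * 0.053 * 5400.0
Step 4: Total = 2747.5 umol

2747.5


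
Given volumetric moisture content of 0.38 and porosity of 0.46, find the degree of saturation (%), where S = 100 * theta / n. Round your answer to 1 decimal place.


Step 1: S = 100 * theta_v / n
Step 2: S = 100 * 0.38 / 0.46
Step 3: S = 82.6%

82.6


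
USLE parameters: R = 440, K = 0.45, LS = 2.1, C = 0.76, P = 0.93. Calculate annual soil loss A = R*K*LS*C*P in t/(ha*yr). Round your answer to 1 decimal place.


Step 1: A = R * K * LS * C * P
Step 2: R * K = 440 * 0.45 = 198.0
Step 3: (R*K) * LS = 198.0 * 2.1 = 415.8
Step 4: * C * P = 415.8 * 0.76 * 0.93 = 293.9
Step 5: A = 293.9 t/(ha*yr)

293.9


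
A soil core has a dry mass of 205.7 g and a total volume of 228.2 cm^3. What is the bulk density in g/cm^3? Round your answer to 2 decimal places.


Step 1: Identify the formula: BD = dry mass / volume
Step 2: Substitute values: BD = 205.7 / 228.2
Step 3: BD = 0.9 g/cm^3

0.9


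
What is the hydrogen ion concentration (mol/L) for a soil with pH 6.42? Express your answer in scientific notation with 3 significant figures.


Step 1: [H+] = 10^(-pH)
Step 2: [H+] = 10^(-6.42)
Step 3: [H+] = 3.80e-07 mol/L

3.80e-07


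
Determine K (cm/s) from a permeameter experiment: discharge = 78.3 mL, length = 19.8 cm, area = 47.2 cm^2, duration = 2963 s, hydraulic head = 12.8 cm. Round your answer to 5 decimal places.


Step 1: K = Q * L / (A * t * h)
Step 2: Numerator = 78.3 * 19.8 = 1550.34
Step 3: Denominator = 47.2 * 2963 * 12.8 = 1790126.08
Step 4: K = 1550.34 / 1790126.08 = 0.00087 cm/s

0.00087


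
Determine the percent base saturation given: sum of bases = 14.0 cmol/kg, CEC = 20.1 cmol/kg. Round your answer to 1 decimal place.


Step 1: BS = 100 * (sum of bases) / CEC
Step 2: BS = 100 * 14.0 / 20.1
Step 3: BS = 69.7%

69.7


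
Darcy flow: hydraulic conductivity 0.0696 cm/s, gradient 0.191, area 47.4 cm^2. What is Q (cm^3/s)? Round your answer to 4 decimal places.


Step 1: Apply Darcy's law: Q = K * i * A
Step 2: Q = 0.0696 * 0.191 * 47.4
Step 3: Q = 0.6301 cm^3/s

0.6301


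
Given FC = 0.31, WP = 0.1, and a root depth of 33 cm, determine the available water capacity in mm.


Step 1: Available water = (FC - WP) * depth * 10
Step 2: AW = (0.31 - 0.1) * 33 * 10
Step 3: AW = 0.21 * 33 * 10
Step 4: AW = 69.3 mm

69.3


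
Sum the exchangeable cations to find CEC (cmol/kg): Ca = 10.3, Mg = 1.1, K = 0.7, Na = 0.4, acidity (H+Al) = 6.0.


Step 1: CEC = Ca + Mg + K + Na + (H+Al)
Step 2: CEC = 10.3 + 1.1 + 0.7 + 0.4 + 6.0
Step 3: CEC = 18.5 cmol/kg

18.5


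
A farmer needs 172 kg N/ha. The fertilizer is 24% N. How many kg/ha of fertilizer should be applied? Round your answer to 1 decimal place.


Step 1: Fertilizer rate = target N / (N content / 100)
Step 2: Rate = 172 / (24 / 100)
Step 3: Rate = 172 / 0.24
Step 4: Rate = 716.7 kg/ha

716.7


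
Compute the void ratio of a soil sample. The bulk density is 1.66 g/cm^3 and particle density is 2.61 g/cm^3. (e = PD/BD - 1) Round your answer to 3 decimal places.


Step 1: e = PD / BD - 1
Step 2: e = 2.61 / 1.66 - 1
Step 3: e = 1.57229 - 1
Step 4: e = 0.572

0.572


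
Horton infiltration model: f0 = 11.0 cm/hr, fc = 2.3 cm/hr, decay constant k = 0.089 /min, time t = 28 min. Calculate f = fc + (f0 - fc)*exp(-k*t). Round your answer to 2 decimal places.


Step 1: f = fc + (f0 - fc) * exp(-k * t)
Step 2: exp(-0.089 * 28) = 0.082744
Step 3: f = 2.3 + (11.0 - 2.3) * 0.082744
Step 4: f = 2.3 + 8.7 * 0.082744
Step 5: f = 3.02 cm/hr

3.02


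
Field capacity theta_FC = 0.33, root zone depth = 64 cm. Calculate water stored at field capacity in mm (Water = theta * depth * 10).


Step 1: Water (mm) = theta_FC * depth (cm) * 10
Step 2: Water = 0.33 * 64 * 10
Step 3: Water = 211.2 mm

211.2


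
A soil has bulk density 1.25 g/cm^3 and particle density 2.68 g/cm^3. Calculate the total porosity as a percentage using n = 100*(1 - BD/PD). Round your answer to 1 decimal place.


Step 1: Formula: n = 100 * (1 - BD / PD)
Step 2: n = 100 * (1 - 1.25 / 2.68)
Step 3: n = 100 * (1 - 0.46642)
Step 4: n = 53.4%

53.4


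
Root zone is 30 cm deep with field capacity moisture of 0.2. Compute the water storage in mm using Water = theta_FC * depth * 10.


Step 1: Water (mm) = theta_FC * depth (cm) * 10
Step 2: Water = 0.2 * 30 * 10
Step 3: Water = 60.0 mm

60.0


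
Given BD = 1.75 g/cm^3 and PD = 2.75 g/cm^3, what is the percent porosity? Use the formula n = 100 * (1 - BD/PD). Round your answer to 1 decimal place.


Step 1: Formula: n = 100 * (1 - BD / PD)
Step 2: n = 100 * (1 - 1.75 / 2.75)
Step 3: n = 100 * (1 - 0.63636)
Step 4: n = 36.4%

36.4


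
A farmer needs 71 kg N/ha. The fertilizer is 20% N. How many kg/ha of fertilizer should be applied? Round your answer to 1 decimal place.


Step 1: Fertilizer rate = target N / (N content / 100)
Step 2: Rate = 71 / (20 / 100)
Step 3: Rate = 71 / 0.2
Step 4: Rate = 355.0 kg/ha

355.0


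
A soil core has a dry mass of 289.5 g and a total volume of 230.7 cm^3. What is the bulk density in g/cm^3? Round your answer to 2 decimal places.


Step 1: Identify the formula: BD = dry mass / volume
Step 2: Substitute values: BD = 289.5 / 230.7
Step 3: BD = 1.25 g/cm^3

1.25


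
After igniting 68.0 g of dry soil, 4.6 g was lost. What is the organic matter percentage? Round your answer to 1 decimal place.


Step 1: OM% = 100 * LOI / sample mass
Step 2: OM = 100 * 4.6 / 68.0
Step 3: OM = 6.8%

6.8


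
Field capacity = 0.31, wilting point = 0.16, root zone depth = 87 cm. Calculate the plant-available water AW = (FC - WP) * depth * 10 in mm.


Step 1: Available water = (FC - WP) * depth * 10
Step 2: AW = (0.31 - 0.16) * 87 * 10
Step 3: AW = 0.15 * 87 * 10
Step 4: AW = 130.5 mm

130.5


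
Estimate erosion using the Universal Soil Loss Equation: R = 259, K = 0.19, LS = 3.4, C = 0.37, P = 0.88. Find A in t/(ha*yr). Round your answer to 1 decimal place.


Step 1: A = R * K * LS * C * P
Step 2: R * K = 259 * 0.19 = 49.21
Step 3: (R*K) * LS = 49.21 * 3.4 = 167.314
Step 4: * C * P = 167.314 * 0.37 * 0.88 = 54.5
Step 5: A = 54.5 t/(ha*yr)

54.5


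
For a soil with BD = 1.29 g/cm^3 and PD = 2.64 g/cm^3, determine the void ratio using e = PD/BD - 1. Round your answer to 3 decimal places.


Step 1: e = PD / BD - 1
Step 2: e = 2.64 / 1.29 - 1
Step 3: e = 2.04651 - 1
Step 4: e = 1.047

1.047


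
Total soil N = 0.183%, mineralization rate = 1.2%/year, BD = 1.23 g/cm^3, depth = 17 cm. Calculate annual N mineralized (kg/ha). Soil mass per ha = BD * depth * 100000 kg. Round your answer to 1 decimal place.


Step 1: Soil mass per ha = BD * depth * 100000 = 1.23 * 17 * 100000 = 2091000 kg
Step 2: Total N pool = soil mass * N%/100 = 2091000 * 0.183/100 = 3826.53 kg/ha
Step 3: N mineralized = N pool * rate%/100 = 3826.53 * 1.2/100 = 45.9 kg/ha/yr

45.9


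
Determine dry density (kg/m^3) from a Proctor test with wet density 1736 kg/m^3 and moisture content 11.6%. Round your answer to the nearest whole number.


Step 1: Dry density = wet density / (1 + w/100)
Step 2: Dry density = 1736 / (1 + 11.6/100)
Step 3: Dry density = 1736 / 1.116
Step 4: Dry density = 1556 kg/m^3

1556


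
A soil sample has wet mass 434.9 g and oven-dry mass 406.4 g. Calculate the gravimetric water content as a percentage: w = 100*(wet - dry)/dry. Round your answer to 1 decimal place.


Step 1: Water mass = wet - dry = 434.9 - 406.4 = 28.5 g
Step 2: w = 100 * water mass / dry mass
Step 3: w = 100 * 28.5 / 406.4 = 7.0%

7.0


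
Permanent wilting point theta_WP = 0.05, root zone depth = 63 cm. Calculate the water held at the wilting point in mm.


Step 1: Water (mm) = theta_WP * depth * 10
Step 2: Water = 0.05 * 63 * 10
Step 3: Water = 31.5 mm

31.5


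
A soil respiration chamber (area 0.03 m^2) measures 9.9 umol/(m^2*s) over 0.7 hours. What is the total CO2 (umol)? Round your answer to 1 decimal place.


Step 1: Convert time to seconds: 0.7 hr * 3600 = 2520.0 s
Step 2: Total = flux * area * time_s
Step 3: Total = 9.9 * 0.03 * 2520.0
Step 4: Total = 748.4 umol

748.4


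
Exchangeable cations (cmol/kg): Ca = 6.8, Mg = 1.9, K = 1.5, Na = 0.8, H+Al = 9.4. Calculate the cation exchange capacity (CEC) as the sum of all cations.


Step 1: CEC = Ca + Mg + K + Na + (H+Al)
Step 2: CEC = 6.8 + 1.9 + 1.5 + 0.8 + 9.4
Step 3: CEC = 20.4 cmol/kg

20.4


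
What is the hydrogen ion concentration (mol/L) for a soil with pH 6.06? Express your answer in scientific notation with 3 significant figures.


Step 1: [H+] = 10^(-pH)
Step 2: [H+] = 10^(-6.06)
Step 3: [H+] = 8.71e-07 mol/L

8.71e-07


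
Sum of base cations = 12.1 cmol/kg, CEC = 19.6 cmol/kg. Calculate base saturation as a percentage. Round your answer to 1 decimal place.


Step 1: BS = 100 * (sum of bases) / CEC
Step 2: BS = 100 * 12.1 / 19.6
Step 3: BS = 61.7%

61.7
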